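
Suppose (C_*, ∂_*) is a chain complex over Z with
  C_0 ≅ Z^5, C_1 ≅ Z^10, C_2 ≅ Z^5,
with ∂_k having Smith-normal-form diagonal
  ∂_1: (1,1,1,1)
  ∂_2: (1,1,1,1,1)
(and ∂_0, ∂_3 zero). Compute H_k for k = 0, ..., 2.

H_0: b_0 = 5 − 0 − 4 = 1; torsion from ∂_1 factors > 1: none. So H_0 ≅ Z.
H_1: b_1 = 10 − 4 − 5 = 1; torsion from ∂_2 factors > 1: none. So H_1 ≅ Z.
H_2: b_2 = 5 − 5 − 0 = 0; torsion from ∂_3 factors > 1: none. So H_2 ≅ 0.

H_0 ≅ Z,  H_1 ≅ Z,  H_2 = 0.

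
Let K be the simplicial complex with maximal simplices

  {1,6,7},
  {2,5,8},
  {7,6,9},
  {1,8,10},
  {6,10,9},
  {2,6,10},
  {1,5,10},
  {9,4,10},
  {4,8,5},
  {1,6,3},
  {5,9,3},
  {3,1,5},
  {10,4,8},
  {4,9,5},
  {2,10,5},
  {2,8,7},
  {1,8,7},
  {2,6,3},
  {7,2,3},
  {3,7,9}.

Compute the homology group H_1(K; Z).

Order the vertices as 1 < 2 < 3 < 4 < 5 < 6 < 7 < 8 < 9 < 10. Listing each simplex with vertices in this order, K has dimension 2 with simplices:

  0-simplices (10): [1], [2], [3], [4], [5], [6], [7], [8], [9], [10]
  1-simplices (30): (30 of them)
  2-simplices (20): (20 of them)

Hence C_0 ≅ Z^10, C_1 ≅ Z^30, C_2 ≅ Z^20.

The boundary map ∂_1: C_1 → C_0 sends each edge [p,q] (with p < q) to q − p.
As a 10×30 matrix over Z this has rank 9, with invariant factors (1,1,1,1,1,1,1,1,1).

Boundary ∂_2: C_2 → C_1 acts by ∂[p,q,r] = [q,r] − [p,r] + [p,q]. For instance
  ∂[2,6,10] = [6,10] − [2,10] + [2,6],
  ∂[1,7,8] = [7,8] − [1,8] + [1,7].
The resulting 30×20 matrix has rank 20, and its Smith normal form has invariant factors (1,1,1,1,1,1,1,1,1,1,1,1,1,1,1,1,1,1,1,2).

Now H_k = ker ∂_k / im ∂_{k+1}, so:

  H_1: rank ker ∂_1 − rank ∂_2 = (30 − 9) − 20 = 1, and ∂_2 has invariant factor 2 > 1, so H_1 = Z ⊕ Z/2.

H_1 = Z ⊕ Z/2.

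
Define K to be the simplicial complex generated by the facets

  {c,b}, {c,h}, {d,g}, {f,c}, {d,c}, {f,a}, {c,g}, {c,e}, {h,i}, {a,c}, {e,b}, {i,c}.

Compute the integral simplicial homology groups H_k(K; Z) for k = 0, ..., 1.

We work with the vertex ordering a < b < c < d < e < f < g < h < i. The simplices of K, each written with vertices in increasing order, are:

  0-simplices (9): a, b, c, d, e, f, g, h, i
  1-simplices (12): ac, af, bc, be, cd, ce, cf, cg, ch, ci, dg, hi

so the chain groups are C_0 ≅ Z^9, C_1 ≅ Z^12.

The boundary map ∂_1: C_1 → C_0 maps an edge to its endpoints' difference, ∂[p,q] = q − p. For instance
  ∂cf = f − c.
As a 9×12 matrix over Z this has rank 8, with invariant factors (1,1,1,1,1,1,1,1).

Now H_k = ker ∂_k / im ∂_{k+1}, so:

  H_0: rank C_0 − rank ∂_1 = 9 − 8 = 1, and the invariant factors of ∂_1 are all 1, so H_0 ≅ Z.
  H_1: rank ker ∂_1 − rank ∂_2 = (12 − 8) − 0 = 4, and there is no ∂_2, so H_1 ≅ Z^4.

As a check, the Euler characteristic is 9 − 12 = -3, which agrees with 1 − 4 = -3.

H_0 ≅ Z,  H_1 ≅ Z^4.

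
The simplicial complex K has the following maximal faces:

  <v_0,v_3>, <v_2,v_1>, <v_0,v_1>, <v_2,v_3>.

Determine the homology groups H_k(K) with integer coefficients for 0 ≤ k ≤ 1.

H_0 ≅ Z,  H_1 ≅ Z.

K has 4 vertices, 4 edges.
rank ∂_0 = 0, rank ∂_1 = 3 ⇒ b_0 = 4 − 0 − 3 = 1; all invariant factors of ∂_1 are 1 so no torsion. So H_0 = Z.
rank ∂_1 = 3, rank ∂_2 = 0 ⇒ b_1 = 4 − 3 − 0 = 1. So H_1 = Z.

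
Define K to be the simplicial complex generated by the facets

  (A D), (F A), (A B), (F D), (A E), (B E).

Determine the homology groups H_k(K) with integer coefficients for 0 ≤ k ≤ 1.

Order the vertices as A < B < D < E < F. Listing each simplex with vertices in this order, K has dimension 1 with simplices:

  0-simplices (5): A, B, D, E, F
  1-simplices (6): AB, AD, AE, AF, BE, DF

so the chain groups are C_0 ≅ Z^5, C_1 ≅ Z^6.

The boundary map ∂_1: C_1 → C_0 sends each edge [p,q] (with p < q) to q − p.
This gives a 5×6 integer matrix of rank 4; reducing to Smith normal form yields diagonal entries (1,1,1,1).

Reading off H_k = ker ∂_k / im ∂_{k+1}:

  H_0: rank C_0 − rank ∂_1 = 5 − 4 = 1, and the invariant factors of ∂_1 are all 1, so H_0 = Z.
  H_1: rank ker ∂_1 − rank ∂_2 = (6 − 4) − 0 = 2, and there is no ∂_2, so H_1 = Z^2.

As a check, the Euler characteristic is 5 − 6 = -1, which agrees with 1 − 2 = -1.

H_0 = Z,  H_1 = Z^2.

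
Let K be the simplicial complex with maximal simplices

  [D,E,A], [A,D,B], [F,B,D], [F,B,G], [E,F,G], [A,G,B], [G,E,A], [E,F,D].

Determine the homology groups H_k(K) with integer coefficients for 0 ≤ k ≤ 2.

We work with the vertex ordering A < B < D < E < F < G. The simplices of K, each written with vertices in increasing order, are:

  0-simplices (6): A, B, D, E, F, G
  1-simplices (12): AB, AD, AE, AG, BD, BF, BG, DE, DF, EF, EG, FG
  2-simplices (8): ABD, ABG, ADE, AEG, BDF, BFG, DEF, EFG

Hence C_0 ≅ Z^6, C_1 ≅ Z^12, C_2 ≅ Z^8.

The boundary map ∂_1: C_1 → C_0 sends each edge [p,q] (with p < q) to q − p.
As a 6×12 matrix over Z this has rank 5, with invariant factors (1,1,1,1,1).

∂_2: C_2 → C_1 maps a triangle to the signed sum of its edges. For instance
  ∂EFG = FG − EG + EF,
  ∂BDF = DF − BF + BD.
As a 12×8 matrix over Z this has rank 7, with invariant factors (1,1,1,1,1,1,1).

Reading off H_k = ker ∂_k / im ∂_{k+1}:

  H_0: rank C_0 − rank ∂_1 = 6 − 5 = 1, and the invariant factors of ∂_1 are all 1, so H_0 = Z.
  H_1: rank ker ∂_1 − rank ∂_2 = (12 − 5) − 7 = 0, and the invariant factors of ∂_2 are all 1, so H_1 = 0.
  H_2: rank ker ∂_2 − rank ∂_3 = (8 − 7) − 0 = 1, and there is no ∂_3, so H_2 = Z.

As a check, the Euler characteristic is 6 − 12 + 8 = 2, which agrees with 1 − 0 + 1 = 2.

H_0 ≅ Z,  H_1 = 0,  H_2 ≅ Z.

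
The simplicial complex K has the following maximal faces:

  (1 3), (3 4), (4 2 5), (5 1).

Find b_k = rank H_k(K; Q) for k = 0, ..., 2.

b_0 = 1, b_1 = 1, b_2 = 0.

We work with the vertex ordering 1 < 2 < 3 < 4 < 5. The simplices of K, each written with vertices in increasing order, are:

  0-simplices (5): [1], [2], [3], [4], [5]
  1-simplices (6): [1,3], [1,5], [2,4], [2,5], [3,4], [4,5]
  2-simplices (1): [2,4,5]

giving chain groups C_0 ≅ Z^5, C_1 ≅ Z^6, C_2 ≅ Z^1.

∂_1: C_1 → C_0 is given by ∂[p,q] = [q] − [p]. For instance
  ∂[3,4] = [4] − [3].
The 5×6 boundary matrix has rank 4 and Smith normal form diag(1,1,1,1).

∂_2: C_2 → C_1 acts by ∂[p,q,r] = [q,r] − [p,r] + [p,q]. For instance
  ∂[2,4,5] = [4,5] − [2,5] + [2,4].
The resulting 6×1 matrix has rank 1, and its Smith normal form has invariant factors (1).

Computing H_k = (kernel of ∂_k) / (image of ∂_{k+1}):

  H_0: rank C_0 − rank ∂_1 = 5 − 4 = 1, and the invariant factors of ∂_1 are all 1, so H_0 ≅ Z.
  H_1: rank ker ∂_1 − rank ∂_2 = (6 − 4) − 1 = 1, and the invariant factors of ∂_2 are all 1, so H_1 ≅ Z.
  H_2: rank ker ∂_2 − rank ∂_3 = (1 − 1) − 0 = 0, and there is no ∂_3, so H_2 ≅ 0.

Hence the Betti numbers are b_0 = 1, b_1 = 1, b_2 = 0.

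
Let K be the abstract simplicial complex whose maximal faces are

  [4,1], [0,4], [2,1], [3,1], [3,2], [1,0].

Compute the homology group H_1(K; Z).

Fix the vertex order 0 < 1 < 2 < 3 < 4 and write every simplex with vertices in increasing order. Then dim K = 1 and the simplices of K are:

  0-simplices (5): [0], [1], [2], [3], [4]
  1-simplices (6): [0,1], [0,4], [1,2], [1,3], [1,4], [2,3]

so the chain groups are C_0 ≅ Z^5, C_1 ≅ Z^6.

The boundary map ∂_1: C_1 → C_0 sends each edge [p,q] (with p < q) to q − p. For instance
  ∂[0,4] = [4] − [0].
This gives a 5×6 integer matrix of rank 4; reducing to Smith normal form yields diagonal entries (1,1,1,1).

Reading off H_k = ker ∂_k / im ∂_{k+1}:

  H_1: rank ker ∂_1 − rank ∂_2 = (6 − 4) − 0 = 2, and there is no ∂_2, so H_1 ≅ Z^2.

(K is a triangulation of a wedge of 2 circles.)

H_1 ≅ Z^2.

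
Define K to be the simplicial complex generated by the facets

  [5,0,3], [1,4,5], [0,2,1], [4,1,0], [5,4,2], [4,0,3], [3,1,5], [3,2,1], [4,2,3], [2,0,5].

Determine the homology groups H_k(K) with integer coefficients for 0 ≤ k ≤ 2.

Fix the vertex order 0 < 1 < 2 < 3 < 4 < 5 and write every simplex with vertices in increasing order. Then dim K = 2 and the simplices of K are:

  0-simplices (6): [0], [1], [2], [3], [4], [5]
  1-simplices (15): [0,1], [0,2], [0,3], [0,4], [0,5], [1,2], [1,3], [1,4], [1,5], [2,3], [2,4], [2,5], [3,4], [3,5], [4,5]
  2-simplices (10): [0,1,2], [0,1,4], [0,2,5], [0,3,4], [0,3,5], [1,2,3], [1,3,5], [1,4,5], [2,3,4], [2,4,5]

giving chain groups C_0 ≅ Z^6, C_1 ≅ Z^15, C_2 ≅ Z^10.

∂_1: C_1 → C_0 maps an edge to its endpoints' difference, ∂[p,q] = q − p.
The resulting 6×15 matrix has rank 5, and its Smith normal form has invariant factors (1,1,1,1,1).

∂_2: C_2 → C_1 sends each 2-simplex [p,q,r] to [q,r] − [p,r] + [p,q]. For instance
  ∂[0,3,4] = [3,4] − [0,4] + [0,3],
  ∂[1,2,3] = [2,3] − [1,3] + [1,2].
The 15×10 boundary matrix has rank 10 and Smith normal form diag(1,1,1,1,1,1,1,1,1,2).

Reading off H_k = ker ∂_k / im ∂_{k+1}:

  H_0: rank C_0 − rank ∂_1 = 6 − 5 = 1, and the invariant factors of ∂_1 are all 1, so H_0 = Z.
  H_1: rank ker ∂_1 − rank ∂_2 = (15 − 5) − 10 = 0, and ∂_2 has invariant factor 2 > 1, so H_1 = Z/2.
  H_2: rank ker ∂_2 − rank ∂_3 = (10 − 10) − 0 = 0, and there is no ∂_3, so H_2 = 0.

As a check, the Euler characteristic is 6 − 15 + 10 = 1, which agrees with 1 − 0 + 0 = 1.

H_0 ≅ Z,  H_1 ≅ Z/2,  H_2 = 0.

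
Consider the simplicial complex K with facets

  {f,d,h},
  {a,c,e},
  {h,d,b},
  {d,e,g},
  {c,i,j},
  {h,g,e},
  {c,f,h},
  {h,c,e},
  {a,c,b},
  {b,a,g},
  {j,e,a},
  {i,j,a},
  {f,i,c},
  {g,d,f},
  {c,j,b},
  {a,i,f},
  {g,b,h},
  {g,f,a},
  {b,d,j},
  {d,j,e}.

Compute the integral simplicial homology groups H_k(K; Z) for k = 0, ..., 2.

H_0 = Z,  H_1 = Z ⊕ Z/2,  H_2 = 0.

Order the vertices as a < b < c < d < e < f < g < h < i < j. Listing each simplex with vertices in this order, K has dimension 2 with simplices:

  0-simplices (10): a, b, c, d, e, f, g, h, i, j
  1-simplices (30): ab, ac, ae, af, ag, ai, aj, bc, bd, bg, bh, bj, ce, cf, ch, ci, cj, de, df, dg, dh, dj, eg, eh, ej, fg, fh, fi, gh, ij
  2-simplices (20): abc, abg, ace, aej, afg, afi, aij, bcj, bdh, bdj, bgh, ceh, cfh, cfi, cij, deg, dej, dfg, dfh, egh

giving chain groups C_0 ≅ Z^10, C_1 ≅ Z^30, C_2 ≅ Z^20.

∂_1: C_1 → C_0 is given by ∂[p,q] = [q] − [p]. For instance
  ∂ch = h − c.
The 10×30 boundary matrix has rank 9 and Smith normal form diag(1,1,1,1,1,1,1,1,1).

∂_2: C_2 → C_1 sends each 2-simplex [p,q,r] to [q,r] − [p,r] + [p,q]. For instance
  ∂bdj = dj − bj + bd,
  ∂dfh = fh − dh + df.
This gives a 30×20 integer matrix of rank 20; reducing to Smith normal form yields diagonal entries (1,1,1,1,1,1,1,1,1,1,1,1,1,1,1,1,1,1,1,2).

From H_k ≅ ker(∂_k) / im(∂_{k+1}) we obtain:

  H_0: rank C_0 − rank ∂_1 = 10 − 9 = 1, and the invariant factors of ∂_1 are all 1, so H_0 = Z.
  H_1: rank ker ∂_1 − rank ∂_2 = (30 − 9) − 20 = 1, and ∂_2 has invariant factor 2 > 1, so H_1 = Z ⊕ Z/2.
  H_2: rank ker ∂_2 − rank ∂_3 = (20 − 20) − 0 = 0, and there is no ∂_3, so H_2 = 0.

As a check, the Euler characteristic is 10 − 30 + 20 = 0, which agrees with 1 − 1 + 0 = 0.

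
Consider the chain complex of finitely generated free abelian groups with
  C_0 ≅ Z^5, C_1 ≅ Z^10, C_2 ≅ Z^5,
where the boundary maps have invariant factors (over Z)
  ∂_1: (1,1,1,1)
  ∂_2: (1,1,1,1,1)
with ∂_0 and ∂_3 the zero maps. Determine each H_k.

H_0 = Z,  H_1 = Z,  H_2 = 0.

H_0: b_0 = 5 − 0 − 4 = 1; torsion from ∂_1 factors > 1: none. So H_0 = Z.
H_1: b_1 = 10 − 4 − 5 = 1; torsion from ∂_2 factors > 1: none. So H_1 = Z.
H_2: b_2 = 5 − 5 − 0 = 0; torsion from ∂_3 factors > 1: none. So H_2 = 0.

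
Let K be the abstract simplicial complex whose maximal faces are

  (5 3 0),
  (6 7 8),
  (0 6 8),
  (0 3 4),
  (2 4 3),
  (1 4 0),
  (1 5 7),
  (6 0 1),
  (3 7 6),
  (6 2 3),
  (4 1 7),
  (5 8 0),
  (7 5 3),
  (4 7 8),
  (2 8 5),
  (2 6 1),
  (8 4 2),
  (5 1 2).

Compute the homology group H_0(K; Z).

H_0 = Z.

Fix the vertex order 0 < 1 < 2 < 3 < 4 < 5 < 6 < 7 < 8 and write every simplex with vertices in increasing order. Then dim K = 2 and the simplices of K are:

  0-simplices (9): [0], [1], [2], [3], [4], [5], [6], [7], [8]
  1-simplices (27): (27 of them)
  2-simplices (18): [0,1,4], [0,1,6], [0,3,4], [0,3,5], [0,5,8], [0,6,8], [1,2,5], [1,2,6], [1,4,7], [1,5,7], [2,3,4], [2,3,6], [2,4,8], [2,5,8], [3,5,7], [3,6,7], [4,7,8], [6,7,8]

giving chain groups C_0 ≅ Z^9, C_1 ≅ Z^27, C_2 ≅ Z^18.

∂_1: C_1 → C_0 maps an edge to its endpoints' difference, ∂[p,q] = q − p. For instance
  ∂[0,6] = [6] − [0].
As a 9×27 matrix over Z this has rank 8, with invariant factors (1,1,1,1,1,1,1,1).

∂_2: C_2 → C_1 sends each 2-simplex [p,q,r] to [q,r] − [p,r] + [p,q]. For instance
  ∂[1,2,5] = [2,5] − [1,5] + [1,2],
  ∂[0,1,6] = [1,6] − [0,6] + [0,1].
This gives a 27×18 integer matrix of rank 17; reducing to Smith normal form yields diagonal entries (1,1,1,1,1,1,1,1,1,1,1,1,1,1,1,1,1).

From H_k ≅ ker(∂_k) / im(∂_{k+1}) we obtain:

  H_0: rank C_0 − rank ∂_1 = 9 − 8 = 1, and the invariant factors of ∂_1 are all 1, so H_0 = Z.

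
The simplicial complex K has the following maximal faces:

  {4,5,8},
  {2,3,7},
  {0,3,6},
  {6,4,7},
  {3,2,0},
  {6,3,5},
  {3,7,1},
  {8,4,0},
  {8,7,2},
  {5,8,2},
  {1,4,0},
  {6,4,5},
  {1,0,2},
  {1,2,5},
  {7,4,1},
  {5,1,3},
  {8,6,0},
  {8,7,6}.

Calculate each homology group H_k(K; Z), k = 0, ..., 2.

K has 9 vertices, 27 edges, 18 triangles.
rank ∂_0 = 0, rank ∂_1 = 8 ⇒ b_0 = 9 − 0 − 8 = 1; all invariant factors of ∂_1 are 1 so no torsion. So H_0 ≅ Z.
rank ∂_1 = 8, rank ∂_2 = 18 ⇒ b_1 = 27 − 8 − 18 = 1; ∂_2 has invariant factor(s) [2] giving torsion. So H_1 ≅ Z ⊕ Z/2.
rank ∂_2 = 18, rank ∂_3 = 0 ⇒ b_2 = 18 − 18 − 0 = 0. So H_2 ≅ 0.

H_0 = Z,  H_1 = Z ⊕ Z/2,  H_2 = 0.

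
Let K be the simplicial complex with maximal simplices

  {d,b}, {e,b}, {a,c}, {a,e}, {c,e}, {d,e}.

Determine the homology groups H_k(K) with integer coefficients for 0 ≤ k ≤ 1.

H_0 ≅ Z,  H_1 ≅ Z^2.

Fix the vertex order a < b < c < d < e and write every simplex with vertices in increasing order. Then dim K = 1 and the simplices of K are:

  0-simplices (5): a, b, c, d, e
  1-simplices (6): ac, ae, bd, be, ce, de

giving chain groups C_0 ≅ Z^5, C_1 ≅ Z^6.

∂_1: C_1 → C_0 maps an edge to its endpoints' difference, ∂[p,q] = q − p. For instance
  ∂bd = d − b.
As a 5×6 matrix over Z this has rank 4, with invariant factors (1,1,1,1).

From H_k ≅ ker(∂_k) / im(∂_{k+1}) we obtain:

  H_0: rank C_0 − rank ∂_1 = 5 − 4 = 1, and the invariant factors of ∂_1 are all 1, so H_0 = Z.
  H_1: rank ker ∂_1 − rank ∂_2 = (6 − 4) − 0 = 2, and there is no ∂_2, so H_1 = Z^2.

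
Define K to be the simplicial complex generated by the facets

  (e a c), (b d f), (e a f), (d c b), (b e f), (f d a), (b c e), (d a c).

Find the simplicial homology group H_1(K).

Order the vertices as a < b < c < d < e < f. Listing each simplex with vertices in this order, K has dimension 2 with simplices:

  0-simplices (6): a, b, c, d, e, f
  1-simplices (12): ac, ad, ae, af, bc, bd, be, bf, cd, ce, df, ef
  2-simplices (8): acd, ace, adf, aef, bcd, bce, bdf, bef

giving chain groups C_0 ≅ Z^6, C_1 ≅ Z^12, C_2 ≅ Z^8.

∂_1: C_1 → C_0 sends each edge [p,q] (with p < q) to q − p.
The 6×12 boundary matrix has rank 5 and Smith normal form diag(1,1,1,1,1).

The boundary map ∂_2: C_2 → C_1 sends each 2-simplex [p,q,r] to [q,r] − [p,r] + [p,q]. For instance
  ∂acd = cd − ad + ac,
  ∂aef = ef − af + ae.
As a 12×8 matrix over Z this has rank 7, with invariant factors (1,1,1,1,1,1,1).

Computing H_k = (kernel of ∂_k) / (image of ∂_{k+1}):

  H_1: rank ker ∂_1 − rank ∂_2 = (12 − 5) − 7 = 0, and the invariant factors of ∂_2 are all 1, so H_1 = 0.

H_1 = 0.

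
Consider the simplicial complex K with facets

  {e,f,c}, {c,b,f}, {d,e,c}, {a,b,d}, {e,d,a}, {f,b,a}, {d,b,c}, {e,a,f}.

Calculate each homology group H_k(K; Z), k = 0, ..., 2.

H_0 = Z,  H_1 = 0,  H_2 = Z.

Order the vertices as a < b < c < d < e < f. Listing each simplex with vertices in this order, K has dimension 2 with simplices:

  0-simplices (6): a, b, c, d, e, f
  1-simplices (12): ab, ad, ae, af, bc, bd, bf, cd, ce, cf, de, ef
  2-simplices (8): abd, abf, ade, aef, bcd, bcf, cde, cef

giving chain groups C_0 ≅ Z^6, C_1 ≅ Z^12, C_2 ≅ Z^8.

Boundary ∂_1: C_1 → C_0 sends each edge [p,q] (with p < q) to q − p.
As a 6×12 matrix over Z this has rank 5, with invariant factors (1,1,1,1,1).

∂_2: C_2 → C_1 acts by ∂[p,q,r] = [q,r] − [p,r] + [p,q]. For instance
  ∂abf = bf − af + ab,
  ∂cef = ef − cf + ce.
As a 12×8 matrix over Z this has rank 7, with invariant factors (1,1,1,1,1,1,1).

Computing H_k = (kernel of ∂_k) / (image of ∂_{k+1}):

  H_0: rank C_0 − rank ∂_1 = 6 − 5 = 1, and the invariant factors of ∂_1 are all 1, so H_0 ≅ Z.
  H_1: rank ker ∂_1 − rank ∂_2 = (12 − 5) − 7 = 0, and the invariant factors of ∂_2 are all 1, so H_1 ≅ 0.
  H_2: rank ker ∂_2 − rank ∂_3 = (8 − 7) − 0 = 1, and there is no ∂_3, so H_2 ≅ Z.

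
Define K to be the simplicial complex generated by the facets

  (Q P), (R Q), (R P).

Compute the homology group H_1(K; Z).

H_1 ≅ Z.

We work with the vertex ordering P < Q < R. The simplices of K, each written with vertices in increasing order, are:

  0-simplices (3): P, Q, R
  1-simplices (3): PQ, PR, QR

so the chain groups are C_0 ≅ Z^3, C_1 ≅ Z^3.

∂_1: C_1 → C_0 sends each edge [p,q] (with p < q) to q − p. For instance
  ∂QR = R − Q.
The 3×3 boundary matrix has rank 2 and Smith normal form diag(1,1).

Reading off H_k = ker ∂_k / im ∂_{k+1}:

  H_1: rank ker ∂_1 − rank ∂_2 = (3 − 2) − 0 = 1, and there is no ∂_2, so H_1 = Z.

(K is a triangulation of the circle S^1.)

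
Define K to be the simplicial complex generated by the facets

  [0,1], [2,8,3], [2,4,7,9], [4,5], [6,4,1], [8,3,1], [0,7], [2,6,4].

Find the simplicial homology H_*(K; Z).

Take the total order 0 < 1 < 2 < 3 < 4 < 5 < 6 < 7 < 8 < 9 on the vertex set. Then K (dimension 3) consists of the simplices:

  0-simplices (10): [0], [1], [2], [3], [4], [5], [6], [7], [8], [9]
  1-simplices (18): [0,1], [0,7], [1,3], [1,4], [1,6], [1,8], [2,3], [2,4], [2,6], [2,7], [2,8], [2,9], [3,8], [4,5], [4,6], [4,7], [4,9], [7,9]
  2-simplices (8): [1,3,8], [1,4,6], [2,3,8], [2,4,6], [2,4,7], [2,4,9], [2,7,9], [4,7,9]
  3-simplices (1): [2,4,7,9]

Hence C_0 ≅ Z^10, C_1 ≅ Z^18, C_2 ≅ Z^8, C_3 ≅ Z^1.

The boundary map ∂_1: C_1 → C_0 maps an edge to its endpoints' difference, ∂[p,q] = q − p.
This gives a 10×18 integer matrix of rank 9; reducing to Smith normal form yields diagonal entries (1,1,1,1,1,1,1,1,1).

The boundary map ∂_2: C_2 → C_1 acts by ∂[p,q,r] = [q,r] − [p,r] + [p,q]. For instance
  ∂[2,4,7] = [4,7] − [2,7] + [2,4],
  ∂[2,4,9] = [4,9] − [2,9] + [2,4].
The resulting 18×8 matrix has rank 7, and its Smith normal form has invariant factors (1,1,1,1,1,1,1).

∂_3: C_3 → C_2 sends each 3-simplex σ to the alternating sum Σ_i (−1)^i (σ with its i-th vertex removed). For instance
  ∂[2,4,7,9] = [4,7,9] − [2,7,9] + [2,4,9] − [2,4,7].
As a 8×1 matrix over Z this has rank 1, with invariant factors (1).

From H_k ≅ ker(∂_k) / im(∂_{k+1}) we obtain:

  H_0: rank C_0 − rank ∂_1 = 10 − 9 = 1, and the invariant factors of ∂_1 are all 1, so H_0 = Z.
  H_1: rank ker ∂_1 − rank ∂_2 = (18 − 9) − 7 = 2, and the invariant factors of ∂_2 are all 1, so H_1 = Z^2.
  H_2: rank ker ∂_2 − rank ∂_3 = (8 − 7) − 1 = 0, and the invariant factors of ∂_3 are all 1, so H_2 = 0.
  H_3: rank ker ∂_3 − rank ∂_4 = (1 − 1) − 0 = 0, and there is no ∂_4, so H_3 = 0.

H_0 = Z,  H_1 = Z^2,  H_2 = 0,  H_3 = 0.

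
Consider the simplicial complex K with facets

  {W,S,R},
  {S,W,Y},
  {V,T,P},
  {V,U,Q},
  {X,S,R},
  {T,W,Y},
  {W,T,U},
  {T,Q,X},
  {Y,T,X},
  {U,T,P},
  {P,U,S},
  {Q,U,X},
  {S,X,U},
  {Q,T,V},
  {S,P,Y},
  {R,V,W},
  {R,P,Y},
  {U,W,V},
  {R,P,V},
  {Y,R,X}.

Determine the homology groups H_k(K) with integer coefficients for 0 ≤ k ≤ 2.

Take the total order P < Q < R < S < T < U < V < W < X < Y on the vertex set. Then K (dimension 2) consists of the simplices:

  0-simplices (10): P, Q, R, S, T, U, V, W, X, Y
  1-simplices (30): PR, PS, PT, PU, PV, PY, QT, QU, QV, QX, RS, RV, RW, RX, RY, SU, SW, SX, SY, TU, TV, TW, TX, TY, UV, UW, UX, VW, WY, XY
  2-simplices (20): PRV, PRY, PSU, PSY, PTU, PTV, QTV, QTX, QUV, QUX, RSW, RSX, RVW, RXY, SUX, SWY, TUW, TWY, TXY, UVW

giving chain groups C_0 ≅ Z^10, C_1 ≅ Z^30, C_2 ≅ Z^20.

∂_1: C_1 → C_0 is given by ∂[p,q] = [q] − [p]. For instance
  ∂UV = V − U.
The resulting 10×30 matrix has rank 9, and its Smith normal form has invariant factors (1,1,1,1,1,1,1,1,1).

The boundary map ∂_2: C_2 → C_1 maps a triangle to the signed sum of its edges. For instance
  ∂PTU = TU − PU + PT,
  ∂TWY = WY − TY + TW.
The resulting 30×20 matrix has rank 20, and its Smith normal form has invariant factors (1,1,1,1,1,1,1,1,1,1,1,1,1,1,1,1,1,1,1,2).

Reading off H_k = ker ∂_k / im ∂_{k+1}:

  H_0: rank C_0 − rank ∂_1 = 10 − 9 = 1, and the invariant factors of ∂_1 are all 1, so H_0 = Z.
  H_1: rank ker ∂_1 − rank ∂_2 = (30 − 9) − 20 = 1, and ∂_2 has invariant factor 2 > 1, so H_1 = Z ⊕ Z/2Z.
  H_2: rank ker ∂_2 − rank ∂_3 = (20 − 20) − 0 = 0, and there is no ∂_3, so H_2 = 0.

H_0 = Z,  H_1 = Z ⊕ Z/2Z,  H_2 = 0.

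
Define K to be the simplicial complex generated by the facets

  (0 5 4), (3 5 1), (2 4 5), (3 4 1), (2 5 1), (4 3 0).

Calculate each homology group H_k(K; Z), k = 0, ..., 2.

H_0 ≅ Z,  H_1 ≅ Z,  H_2 = 0.

Order the vertices as 0 < 1 < 2 < 3 < 4 < 5. Listing each simplex with vertices in this order, K has dimension 2 with simplices:

  0-simplices (6): [0], [1], [2], [3], [4], [5]
  1-simplices (12): [0,3], [0,4], [0,5], [1,2], [1,3], [1,4], [1,5], [2,4], [2,5], [3,4], [3,5], [4,5]
  2-simplices (6): [0,3,4], [0,4,5], [1,2,5], [1,3,4], [1,3,5], [2,4,5]

so the chain groups are C_0 ≅ Z^6, C_1 ≅ Z^12, C_2 ≅ Z^6.

The boundary map ∂_1: C_1 → C_0 sends each edge [p,q] (with p < q) to q − p. For instance
  ∂[0,4] = [4] − [0].
As a 6×12 matrix over Z this has rank 5, with invariant factors (1,1,1,1,1).

∂_2: C_2 → C_1 acts by ∂[p,q,r] = [q,r] − [p,r] + [p,q]. For instance
  ∂[1,2,5] = [2,5] − [1,5] + [1,2],
  ∂[1,3,5] = [3,5] − [1,5] + [1,3].
This gives a 12×6 integer matrix of rank 6; reducing to Smith normal form yields diagonal entries (1,1,1,1,1,1).

From H_k ≅ ker(∂_k) / im(∂_{k+1}) we obtain:

  H_0: rank C_0 − rank ∂_1 = 6 − 5 = 1, and the invariant factors of ∂_1 are all 1, so H_0 = Z.
  H_1: rank ker ∂_1 − rank ∂_2 = (12 − 5) − 6 = 1, and the invariant factors of ∂_2 are all 1, so H_1 = Z.
  H_2: rank ker ∂_2 − rank ∂_3 = (6 − 6) − 0 = 0, and there is no ∂_3, so H_2 = 0.

(K is a triangulation of the cylinder S^1 x I.)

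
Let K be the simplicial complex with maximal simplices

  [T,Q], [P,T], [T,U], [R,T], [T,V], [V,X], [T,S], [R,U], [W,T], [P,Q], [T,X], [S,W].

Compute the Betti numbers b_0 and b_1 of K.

K has 9 vertices, 12 edges.
rank ∂_0 = 0, rank ∂_1 = 8 ⇒ b_0 = 9 − 0 − 8 = 1; all invariant factors of ∂_1 are 1 so no torsion. So H_0 ≅ Z.
rank ∂_1 = 8, rank ∂_2 = 0 ⇒ b_1 = 12 − 8 − 0 = 4. So H_1 ≅ Z^4.

b_0 = 1, b_1 = 4.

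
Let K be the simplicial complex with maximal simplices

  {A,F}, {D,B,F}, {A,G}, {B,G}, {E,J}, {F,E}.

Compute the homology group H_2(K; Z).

H_2 = 0.

We work with the vertex ordering A < B < D < E < F < G < J. The simplices of K, each written with vertices in increasing order, are:

  0-simplices (7): A, B, D, E, F, G, J
  1-simplices (8): AF, AG, BD, BF, BG, DF, EF, EJ
  2-simplices (1): BDF

Hence C_0 ≅ Z^7, C_1 ≅ Z^8, C_2 ≅ Z^1.

The boundary map ∂_1: C_1 → C_0 maps an edge to its endpoints' difference, ∂[p,q] = q − p. For instance
  ∂EJ = J − E.
The resulting 7×8 matrix has rank 6, and its Smith normal form has invariant factors (1,1,1,1,1,1).

The boundary map ∂_2: C_2 → C_1 maps a triangle to the signed sum of its edges. For instance
  ∂BDF = DF − BF + BD.
This gives a 8×1 integer matrix of rank 1; reducing to Smith normal form yields diagonal entries (1).

Now H_k = ker ∂_k / im ∂_{k+1}, so:

  H_2: rank ker ∂_2 − rank ∂_3 = (1 − 1) − 0 = 0, and there is no ∂_3, so H_2 ≅ 0.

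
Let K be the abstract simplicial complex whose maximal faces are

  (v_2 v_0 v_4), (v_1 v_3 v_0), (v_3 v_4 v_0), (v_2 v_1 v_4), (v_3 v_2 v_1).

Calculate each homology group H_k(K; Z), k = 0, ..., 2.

We work with the vertex ordering v_0 < v_1 < v_2 < v_3 < v_4. The simplices of K, each written with vertices in increasing order, are:

  0-simplices (5): [v_0], [v_1], [v_2], [v_3], [v_4]
  1-simplices (10): [v_0,v_1], [v_0,v_2], [v_0,v_3], [v_0,v_4], [v_1,v_2], [v_1,v_3], [v_1,v_4], [v_2,v_3], [v_2,v_4], [v_3,v_4]
  2-simplices (5): [v_0,v_1,v_3], [v_0,v_2,v_4], [v_0,v_3,v_4], [v_1,v_2,v_3], [v_1,v_2,v_4]

so the chain groups are C_0 ≅ Z^5, C_1 ≅ Z^10, C_2 ≅ Z^5.

∂_1: C_1 → C_0 is given by ∂[p,q] = [q] − [p]. For instance
  ∂[v_0,v_1] = [v_1] − [v_0].
As a 5×10 matrix over Z this has rank 4, with invariant factors (1,1,1,1).

Boundary ∂_2: C_2 → C_1 acts by ∂[p,q,r] = [q,r] − [p,r] + [p,q]. For instance
  ∂[v_0,v_2,v_4] = [v_2,v_4] − [v_0,v_4] + [v_0,v_2],
  ∂[v_1,v_2,v_4] = [v_2,v_4] − [v_1,v_4] + [v_1,v_2].
The resulting 10×5 matrix has rank 5, and its Smith normal form has invariant factors (1,1,1,1,1).

From H_k ≅ ker(∂_k) / im(∂_{k+1}) we obtain:

  H_0: rank C_0 − rank ∂_1 = 5 − 4 = 1, and the invariant factors of ∂_1 are all 1, so H_0 = Z.
  H_1: rank ker ∂_1 − rank ∂_2 = (10 − 4) − 5 = 1, and the invariant factors of ∂_2 are all 1, so H_1 = Z.
  H_2: rank ker ∂_2 − rank ∂_3 = (5 − 5) − 0 = 0, and there is no ∂_3, so H_2 = 0.

As a check, the Euler characteristic is 5 − 10 + 5 = 0, which agrees with 1 − 1 + 0 = 0.

H_0 = Z,  H_1 = Z,  H_2 = 0.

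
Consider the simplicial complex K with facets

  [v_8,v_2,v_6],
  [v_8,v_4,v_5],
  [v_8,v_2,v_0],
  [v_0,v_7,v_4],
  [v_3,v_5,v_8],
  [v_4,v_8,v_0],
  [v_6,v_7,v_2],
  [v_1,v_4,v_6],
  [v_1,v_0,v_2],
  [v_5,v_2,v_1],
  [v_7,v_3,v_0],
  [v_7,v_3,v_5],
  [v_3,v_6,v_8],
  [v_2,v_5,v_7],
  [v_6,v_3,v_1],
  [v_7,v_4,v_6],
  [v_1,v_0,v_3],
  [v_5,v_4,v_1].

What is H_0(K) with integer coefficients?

H_0 ≅ Z.

Take the total order v_0 < v_1 < v_2 < v_3 < v_4 < v_5 < v_6 < v_7 < v_8 on the vertex set. Then K (dimension 2) consists of the simplices:

  0-simplices (9): [v_0], [v_1], [v_2], [v_3], [v_4], [v_5], [v_6], [v_7], [v_8]
  1-simplices (27): (27 of them)
  2-simplices (18): (18 of them)

Hence C_0 ≅ Z^9, C_1 ≅ Z^27, C_2 ≅ Z^18.

Boundary ∂_1: C_1 → C_0 sends each edge [p,q] (with p < q) to q − p.
As a 9×27 matrix over Z this has rank 8, with invariant factors (1,1,1,1,1,1,1,1).

∂_2: C_2 → C_1 maps a triangle to the signed sum of its edges. For instance
  ∂[v_4,v_5,v_8] = [v_5,v_8] − [v_4,v_8] + [v_4,v_5],
  ∂[v_2,v_5,v_7] = [v_5,v_7] − [v_2,v_7] + [v_2,v_5].
As a 27×18 matrix over Z this has rank 17, with invariant factors (1,1,1,1,1,1,1,1,1,1,1,1,1,1,1,1,1).

Reading off H_k = ker ∂_k / im ∂_{k+1}:

  H_0: rank C_0 − rank ∂_1 = 9 − 8 = 1, and the invariant factors of ∂_1 are all 1, so H_0 ≅ Z.

(K is a triangulation of the torus T^2.)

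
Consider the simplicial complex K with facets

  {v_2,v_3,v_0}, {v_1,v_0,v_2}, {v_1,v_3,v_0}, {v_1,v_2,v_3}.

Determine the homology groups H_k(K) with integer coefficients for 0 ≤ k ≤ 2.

H_0 ≅ Z,  H_1 = 0,  H_2 ≅ Z.

We work with the vertex ordering v_0 < v_1 < v_2 < v_3. The simplices of K, each written with vertices in increasing order, are:

  0-simplices (4): [v_0], [v_1], [v_2], [v_3]
  1-simplices (6): [v_0,v_1], [v_0,v_2], [v_0,v_3], [v_1,v_2], [v_1,v_3], [v_2,v_3]
  2-simplices (4): [v_0,v_1,v_2], [v_0,v_1,v_3], [v_0,v_2,v_3], [v_1,v_2,v_3]

Hence C_0 ≅ Z^4, C_1 ≅ Z^6, C_2 ≅ Z^4.

The boundary map ∂_1: C_1 → C_0 sends each edge [p,q] (with p < q) to q − p.
The 4×6 boundary matrix has rank 3 and Smith normal form diag(1,1,1).

Boundary ∂_2: C_2 → C_1 maps a triangle to the signed sum of its edges. For instance
  ∂[v_1,v_2,v_3] = [v_2,v_3] − [v_1,v_3] + [v_1,v_2],
  ∂[v_0,v_1,v_2] = [v_1,v_2] − [v_0,v_2] + [v_0,v_1].
As a 6×4 matrix over Z this has rank 3, with invariant factors (1,1,1).

Now H_k = ker ∂_k / im ∂_{k+1}, so:

  H_0: rank C_0 − rank ∂_1 = 4 − 3 = 1, and the invariant factors of ∂_1 are all 1, so H_0 = Z.
  H_1: rank ker ∂_1 − rank ∂_2 = (6 − 3) − 3 = 0, and the invariant factors of ∂_2 are all 1, so H_1 = 0.
  H_2: rank ker ∂_2 − rank ∂_3 = (4 − 3) − 0 = 1, and there is no ∂_3, so H_2 = Z.

As a check, the Euler characteristic is 4 − 6 + 4 = 2, which agrees with 1 − 0 + 1 = 2.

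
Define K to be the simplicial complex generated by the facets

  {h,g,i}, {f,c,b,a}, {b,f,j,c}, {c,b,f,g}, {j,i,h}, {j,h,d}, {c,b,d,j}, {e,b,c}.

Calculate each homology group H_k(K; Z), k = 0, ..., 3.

H_0 ≅ Z,  H_1 ≅ Z,  H_2 = 0,  H_3 = 0.

Take the total order a < b < c < d < e < f < g < h < i < j on the vertex set. Then K (dimension 3) consists of the simplices:

  0-simplices (10): a, b, c, d, e, f, g, h, i, j
  1-simplices (23): ab, ac, af, bc, bd, be, bf, bg, bj, cd, ce, cf, cg, cj, dh, dj, fg, fj, gh, gi, hi, hj, ij
  2-simplices (17): abc, abf, acf, bcd, bce, bcf, bcg, bcj, bdj, bfg, bfj, cdj, cfg, cfj, dhj, ghi, hij
  3-simplices (4): abcf, bcdj, bcfg, bcfj

so the chain groups are C_0 ≅ Z^10, C_1 ≅ Z^23, C_2 ≅ Z^17, C_3 ≅ Z^4.

Boundary ∂_1: C_1 → C_0 maps an edge to its endpoints' difference, ∂[p,q] = q − p. For instance
  ∂gi = i − g.
The resulting 10×23 matrix has rank 9, and its Smith normal form has invariant factors (1,1,1,1,1,1,1,1,1).

The boundary map ∂_2: C_2 → C_1 sends each 2-simplex [p,q,r] to [q,r] − [p,r] + [p,q]. For instance
  ∂bcg = cg − bg + bc,
  ∂bce = ce − be + bc.
The 23×17 boundary matrix has rank 13 and Smith normal form diag(1,1,1,1,1,1,1,1,1,1,1,1,1).

∂_3: C_3 → C_2 sends each 3-simplex σ to the alternating sum Σ_i (−1)^i (σ with its i-th vertex removed). For instance
  ∂bcdj = cdj − bdj + bcj − bcd,
  ∂bcfg = cfg − bfg + bcg − bcf.
This gives a 17×4 integer matrix of rank 4; reducing to Smith normal form yields diagonal entries (1,1,1,1).

Reading off H_k = ker ∂_k / im ∂_{k+1}:

  H_0: rank C_0 − rank ∂_1 = 10 − 9 = 1, and the invariant factors of ∂_1 are all 1, so H_0 = Z.
  H_1: rank ker ∂_1 − rank ∂_2 = (23 − 9) − 13 = 1, and the invariant factors of ∂_2 are all 1, so H_1 = Z.
  H_2: rank ker ∂_2 − rank ∂_3 = (17 − 13) − 4 = 0, and the invariant factors of ∂_3 are all 1, so H_2 = 0.
  H_3: rank ker ∂_3 − rank ∂_4 = (4 − 4) − 0 = 0, and there is no ∂_4, so H_3 = 0.

As a check, the Euler characteristic is 10 − 23 + 17 − 4 = 0, which agrees with 1 − 1 + 0 − 0 = 0.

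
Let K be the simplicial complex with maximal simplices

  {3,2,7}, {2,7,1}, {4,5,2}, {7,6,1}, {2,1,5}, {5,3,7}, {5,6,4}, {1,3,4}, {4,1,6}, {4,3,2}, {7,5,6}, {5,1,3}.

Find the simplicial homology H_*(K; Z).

Order the vertices as 1 < 2 < 3 < 4 < 5 < 6 < 7. Listing each simplex with vertices in this order, K has dimension 2 with simplices:

  0-simplices (7): [1], [2], [3], [4], [5], [6], [7]
  1-simplices (18): [1,2], [1,3], [1,4], [1,5], [1,6], [1,7], [2,3], [2,4], [2,5], [2,7], [3,4], [3,5], [3,7], [4,5], [4,6], [5,6], [5,7], [6,7]
  2-simplices (12): [1,2,5], [1,2,7], [1,3,4], [1,3,5], [1,4,6], [1,6,7], [2,3,4], [2,3,7], [2,4,5], [3,5,7], [4,5,6], [5,6,7]

so the chain groups are C_0 ≅ Z^7, C_1 ≅ Z^18, C_2 ≅ Z^12.

Boundary ∂_1: C_1 → C_0 is given by ∂[p,q] = [q] − [p]. For instance
  ∂[1,5] = [5] − [1].
This gives a 7×18 integer matrix of rank 6; reducing to Smith normal form yields diagonal entries (1,1,1,1,1,1).

∂_2: C_2 → C_1 acts by ∂[p,q,r] = [q,r] − [p,r] + [p,q]. For instance
  ∂[2,3,7] = [3,7] − [2,7] + [2,3],
  ∂[3,5,7] = [5,7] − [3,7] + [3,5].
The 18×12 boundary matrix has rank 12 and Smith normal form diag(1,1,1,1,1,1,1,1,1,1,1,2).

Computing H_k = (kernel of ∂_k) / (image of ∂_{k+1}):

  H_0: rank C_0 − rank ∂_1 = 7 − 6 = 1, and the invariant factors of ∂_1 are all 1, so H_0 ≅ Z.
  H_1: rank ker ∂_1 − rank ∂_2 = (18 − 6) − 12 = 0, and ∂_2 has invariant factor 2 > 1, so H_1 ≅ Z/2.
  H_2: rank ker ∂_2 − rank ∂_3 = (12 − 12) − 0 = 0, and there is no ∂_3, so H_2 ≅ 0.

H_0 = Z,  H_1 = Z/2,  H_2 = 0.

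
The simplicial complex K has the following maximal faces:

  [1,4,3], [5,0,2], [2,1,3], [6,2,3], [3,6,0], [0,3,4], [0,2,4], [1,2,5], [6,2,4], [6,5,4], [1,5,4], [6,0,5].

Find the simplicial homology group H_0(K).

K has 7 vertices, 18 edges, 12 triangles.
rank ∂_0 = 0, rank ∂_1 = 6 ⇒ b_0 = 7 − 0 − 6 = 1; all invariant factors of ∂_1 are 1 so no torsion. So H_0 ≅ Z.

H_0 = Z.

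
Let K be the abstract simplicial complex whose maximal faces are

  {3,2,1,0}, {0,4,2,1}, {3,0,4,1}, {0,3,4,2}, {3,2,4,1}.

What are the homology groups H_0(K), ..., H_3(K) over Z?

H_0 = Z,  H_1 = 0,  H_2 = 0,  H_3 = Z.

Fix the vertex order 0 < 1 < 2 < 3 < 4 and write every simplex with vertices in increasing order. Then dim K = 3 and the simplices of K are:

  0-simplices (5): [0], [1], [2], [3], [4]
  1-simplices (10): [0,1], [0,2], [0,3], [0,4], [1,2], [1,3], [1,4], [2,3], [2,4], [3,4]
  2-simplices (10): [0,1,2], [0,1,3], [0,1,4], [0,2,3], [0,2,4], [0,3,4], [1,2,3], [1,2,4], [1,3,4], [2,3,4]
  3-simplices (5): [0,1,2,3], [0,1,2,4], [0,1,3,4], [0,2,3,4], [1,2,3,4]

Hence C_0 ≅ Z^5, C_1 ≅ Z^10, C_2 ≅ Z^10, C_3 ≅ Z^5.

The boundary map ∂_1: C_1 → C_0 is given by ∂[p,q] = [q] − [p].
As a 5×10 matrix over Z this has rank 4, with invariant factors (1,1,1,1).

Boundary ∂_2: C_2 → C_1 maps a triangle to the signed sum of its edges. For instance
  ∂[0,3,4] = [3,4] − [0,4] + [0,3],
  ∂[0,2,4] = [2,4] − [0,4] + [0,2].
This gives a 10×10 integer matrix of rank 6; reducing to Smith normal form yields diagonal entries (1,1,1,1,1,1).

The boundary map ∂_3: C_3 → C_2 sends each 3-simplex σ to the alternating sum Σ_i (−1)^i (σ with its i-th vertex removed). For instance
  ∂[1,2,3,4] = [2,3,4] − [1,3,4] + [1,2,4] − [1,2,3],
  ∂[0,1,2,3] = [1,2,3] − [0,2,3] + [0,1,3] − [0,1,2].
This gives a 10×5 integer matrix of rank 4; reducing to Smith normal form yields diagonal entries (1,1,1,1).

From H_k ≅ ker(∂_k) / im(∂_{k+1}) we obtain:

  H_0: rank C_0 − rank ∂_1 = 5 − 4 = 1, and the invariant factors of ∂_1 are all 1, so H_0 = Z.
  H_1: rank ker ∂_1 − rank ∂_2 = (10 − 4) − 6 = 0, and the invariant factors of ∂_2 are all 1, so H_1 = 0.
  H_2: rank ker ∂_2 − rank ∂_3 = (10 − 6) − 4 = 0, and the invariant factors of ∂_3 are all 1, so H_2 = 0.
  H_3: rank ker ∂_3 − rank ∂_4 = (5 − 4) − 0 = 1, and there is no ∂_4, so H_3 = Z.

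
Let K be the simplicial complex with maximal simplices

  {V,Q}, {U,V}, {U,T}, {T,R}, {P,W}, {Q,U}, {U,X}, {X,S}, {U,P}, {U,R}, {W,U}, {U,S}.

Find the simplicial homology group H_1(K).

H_1 ≅ Z^4.

Fix the vertex order P < Q < R < S < T < U < V < W < X and write every simplex with vertices in increasing order. Then dim K = 1 and the simplices of K are:

  0-simplices (9): P, Q, R, S, T, U, V, W, X
  1-simplices (12): PU, PW, QU, QV, RT, RU, SU, SX, TU, UV, UW, UX

so the chain groups are C_0 ≅ Z^9, C_1 ≅ Z^12.

∂_1: C_1 → C_0 maps an edge to its endpoints' difference, ∂[p,q] = q − p.
The resulting 9×12 matrix has rank 8, and its Smith normal form has invariant factors (1,1,1,1,1,1,1,1).

Computing H_k = (kernel of ∂_k) / (image of ∂_{k+1}):

  H_1: rank ker ∂_1 − rank ∂_2 = (12 − 8) − 0 = 4, and there is no ∂_2, so H_1 = Z^4.

(K is a triangulation of a wedge of 4 circles.)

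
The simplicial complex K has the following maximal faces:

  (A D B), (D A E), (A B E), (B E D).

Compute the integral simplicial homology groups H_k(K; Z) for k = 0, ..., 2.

K has 4 vertices, 6 edges, 4 triangles.
rank ∂_0 = 0, rank ∂_1 = 3 ⇒ b_0 = 4 − 0 − 3 = 1; all invariant factors of ∂_1 are 1 so no torsion. So H_0 = Z.
rank ∂_1 = 3, rank ∂_2 = 3 ⇒ b_1 = 6 − 3 − 3 = 0; all invariant factors of ∂_2 are 1 so no torsion. So H_1 = 0.
rank ∂_2 = 3, rank ∂_3 = 0 ⇒ b_2 = 4 − 3 − 0 = 1. So H_2 = Z.

H_0 = Z,  H_1 = 0,  H_2 = Z.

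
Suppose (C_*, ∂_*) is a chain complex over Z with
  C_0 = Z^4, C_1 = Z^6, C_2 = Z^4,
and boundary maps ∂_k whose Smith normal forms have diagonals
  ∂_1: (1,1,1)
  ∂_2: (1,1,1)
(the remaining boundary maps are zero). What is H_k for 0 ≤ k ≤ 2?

H_0: b_0 = 4 − 0 − 3 = 1; torsion from ∂_1 factors > 1: none. So H_0 ≅ Z.
H_1: b_1 = 6 − 3 − 3 = 0; torsion from ∂_2 factors > 1: none. So H_1 ≅ 0.
H_2: b_2 = 4 − 3 − 0 = 1; torsion from ∂_3 factors > 1: none. So H_2 ≅ Z.

H_0 ≅ Z,  H_1 = 0,  H_2 ≅ Z.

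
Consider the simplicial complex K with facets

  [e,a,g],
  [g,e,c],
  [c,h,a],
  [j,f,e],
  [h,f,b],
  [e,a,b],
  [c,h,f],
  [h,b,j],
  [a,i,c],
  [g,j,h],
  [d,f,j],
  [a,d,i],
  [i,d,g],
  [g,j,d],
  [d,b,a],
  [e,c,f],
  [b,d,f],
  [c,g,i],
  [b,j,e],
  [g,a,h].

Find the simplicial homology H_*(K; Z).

H_0 = Z,  H_1 = Z × Z/2,  H_2 = 0.

K has 10 vertices, 30 edges, 20 triangles.
rank ∂_0 = 0, rank ∂_1 = 9 ⇒ b_0 = 10 − 0 − 9 = 1; all invariant factors of ∂_1 are 1 so no torsion. So H_0 ≅ Z.
rank ∂_1 = 9, rank ∂_2 = 20 ⇒ b_1 = 30 − 9 − 20 = 1; ∂_2 has invariant factor(s) [2] giving torsion. So H_1 ≅ Z × Z/2.
rank ∂_2 = 20, rank ∂_3 = 0 ⇒ b_2 = 20 − 20 − 0 = 0. So H_2 ≅ 0.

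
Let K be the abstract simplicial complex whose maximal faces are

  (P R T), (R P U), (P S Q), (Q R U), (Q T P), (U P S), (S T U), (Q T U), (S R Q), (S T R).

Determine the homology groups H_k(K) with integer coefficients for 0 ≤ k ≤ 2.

Fix the vertex order P < Q < R < S < T < U and write every simplex with vertices in increasing order. Then dim K = 2 and the simplices of K are:

  0-simplices (6): P, Q, R, S, T, U
  1-simplices (15): PQ, PR, PS, PT, PU, QR, QS, QT, QU, RS, RT, RU, ST, SU, TU
  2-simplices (10): PQS, PQT, PRT, PRU, PSU, QRS, QRU, QTU, RST, STU

so the chain groups are C_0 ≅ Z^6, C_1 ≅ Z^15, C_2 ≅ Z^10.

The boundary map ∂_1: C_1 → C_0 sends each edge [p,q] (with p < q) to q − p. For instance
  ∂RU = U − R.
The resulting 6×15 matrix has rank 5, and its Smith normal form has invariant factors (1,1,1,1,1).

∂_2: C_2 → C_1 sends each 2-simplex [p,q,r] to [q,r] − [p,r] + [p,q]. For instance
  ∂PRT = RT − PT + PR,
  ∂PQT = QT − PT + PQ.
The 15×10 boundary matrix has rank 10 and Smith normal form diag(1,1,1,1,1,1,1,1,1,2).

Now H_k = ker ∂_k / im ∂_{k+1}, so:

  H_0: rank C_0 − rank ∂_1 = 6 − 5 = 1, and the invariant factors of ∂_1 are all 1, so H_0 ≅ Z.
  H_1: rank ker ∂_1 − rank ∂_2 = (15 − 5) − 10 = 0, and ∂_2 has invariant factor 2 > 1, so H_1 ≅ Z/2Z.
  H_2: rank ker ∂_2 − rank ∂_3 = (10 − 10) − 0 = 0, and there is no ∂_3, so H_2 ≅ 0.

As a check, the Euler characteristic is 6 − 15 + 10 = 1, which agrees with 1 − 0 + 0 = 1.
(K is a triangulation of the real projective plane RP^2.)

H_0 ≅ Z,  H_1 ≅ Z/2Z,  H_2 = 0.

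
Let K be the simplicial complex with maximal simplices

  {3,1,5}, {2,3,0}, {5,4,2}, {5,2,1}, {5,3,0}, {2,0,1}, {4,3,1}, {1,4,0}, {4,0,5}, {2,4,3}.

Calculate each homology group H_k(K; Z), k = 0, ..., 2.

H_0 = Z,  H_1 = Z_2,  H_2 = 0.

We work with the vertex ordering 0 < 1 < 2 < 3 < 4 < 5. The simplices of K, each written with vertices in increasing order, are:

  0-simplices (6): [0], [1], [2], [3], [4], [5]
  1-simplices (15): [0,1], [0,2], [0,3], [0,4], [0,5], [1,2], [1,3], [1,4], [1,5], [2,3], [2,4], [2,5], [3,4], [3,5], [4,5]
  2-simplices (10): [0,1,2], [0,1,4], [0,2,3], [0,3,5], [0,4,5], [1,2,5], [1,3,4], [1,3,5], [2,3,4], [2,4,5]

giving chain groups C_0 ≅ Z^6, C_1 ≅ Z^15, C_2 ≅ Z^10.

Boundary ∂_1: C_1 → C_0 is given by ∂[p,q] = [q] − [p]. For instance
  ∂[2,5] = [5] − [2].
As a 6×15 matrix over Z this has rank 5, with invariant factors (1,1,1,1,1).

∂_2: C_2 → C_1 sends each 2-simplex [p,q,r] to [q,r] − [p,r] + [p,q]. For instance
  ∂[2,4,5] = [4,5] − [2,5] + [2,4],
  ∂[1,3,4] = [3,4] − [1,4] + [1,3].
The resulting 15×10 matrix has rank 10, and its Smith normal form has invariant factors (1,1,1,1,1,1,1,1,1,2).

Reading off H_k = ker ∂_k / im ∂_{k+1}:

  H_0: rank C_0 − rank ∂_1 = 6 − 5 = 1, and the invariant factors of ∂_1 are all 1, so H_0 ≅ Z.
  H_1: rank ker ∂_1 − rank ∂_2 = (15 − 5) − 10 = 0, and ∂_2 has invariant factor 2 > 1, so H_1 ≅ Z_2.
  H_2: rank ker ∂_2 − rank ∂_3 = (10 − 10) − 0 = 0, and there is no ∂_3, so H_2 ≅ 0.

As a check, the Euler characteristic is 6 − 15 + 10 = 1, which agrees with 1 − 0 + 0 = 1.
(K is a triangulation of the real projective plane RP^2.)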